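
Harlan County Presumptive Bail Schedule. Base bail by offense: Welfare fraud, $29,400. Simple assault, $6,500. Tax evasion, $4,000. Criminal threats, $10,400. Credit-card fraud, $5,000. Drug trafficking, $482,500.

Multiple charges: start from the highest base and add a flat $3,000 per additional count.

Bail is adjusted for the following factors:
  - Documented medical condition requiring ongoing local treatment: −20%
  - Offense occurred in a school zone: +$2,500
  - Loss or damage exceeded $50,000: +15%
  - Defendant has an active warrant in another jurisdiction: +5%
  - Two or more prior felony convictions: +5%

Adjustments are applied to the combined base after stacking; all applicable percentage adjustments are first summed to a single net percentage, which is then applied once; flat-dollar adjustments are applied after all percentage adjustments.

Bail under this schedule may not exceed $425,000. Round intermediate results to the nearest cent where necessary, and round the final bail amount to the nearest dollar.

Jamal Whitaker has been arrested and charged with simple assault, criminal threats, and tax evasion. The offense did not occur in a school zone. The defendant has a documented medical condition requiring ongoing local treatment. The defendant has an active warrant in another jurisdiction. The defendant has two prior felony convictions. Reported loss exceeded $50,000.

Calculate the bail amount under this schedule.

Base amounts from the schedule: simple assault $6,500; criminal threats $10,400; tax evasion $4,000.
Stacking rule: highest base plus $3,000 per additional charge. Highest is criminal threats at $10,400; 2 additional charges → +$6,000. Combined base = $16,400.
Net percentage adjustment: −20% +15% +5% +5% = +5%. $16,400 × 1.05 = $17,220.
$17,220 is within the $425,000 maximum.

$17,220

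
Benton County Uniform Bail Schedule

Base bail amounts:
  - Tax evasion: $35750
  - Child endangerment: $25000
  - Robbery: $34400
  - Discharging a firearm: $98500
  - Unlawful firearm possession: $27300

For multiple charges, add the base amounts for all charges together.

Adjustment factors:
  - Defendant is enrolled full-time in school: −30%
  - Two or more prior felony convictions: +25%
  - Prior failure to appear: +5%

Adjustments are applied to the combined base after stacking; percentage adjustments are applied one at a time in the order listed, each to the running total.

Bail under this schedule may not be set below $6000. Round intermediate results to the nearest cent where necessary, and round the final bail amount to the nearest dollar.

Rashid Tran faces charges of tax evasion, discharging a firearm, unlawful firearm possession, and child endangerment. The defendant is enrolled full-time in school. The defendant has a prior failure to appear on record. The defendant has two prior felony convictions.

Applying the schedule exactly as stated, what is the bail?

$171393

Base amounts from the schedule: tax evasion $35750; discharging a firearm $98500; unlawful firearm possession $27300; child endangerment $25000.
Stacking rule: sum of all bases. $35750 + $98500 + $27300 + $25000 = $186550.
Defendant is enrolled full-time in school (−30%): $186550 × 0.7 = $130585.
Two or more prior felony convictions (+25%): $130585 × 1.25 = $163231.25.
Prior failure to appear (+5%): $163231.25 × 1.05 = $171392.81.
$171392.81 is at or above the $6000 minimum.
Rounded to the nearest dollar: $171393.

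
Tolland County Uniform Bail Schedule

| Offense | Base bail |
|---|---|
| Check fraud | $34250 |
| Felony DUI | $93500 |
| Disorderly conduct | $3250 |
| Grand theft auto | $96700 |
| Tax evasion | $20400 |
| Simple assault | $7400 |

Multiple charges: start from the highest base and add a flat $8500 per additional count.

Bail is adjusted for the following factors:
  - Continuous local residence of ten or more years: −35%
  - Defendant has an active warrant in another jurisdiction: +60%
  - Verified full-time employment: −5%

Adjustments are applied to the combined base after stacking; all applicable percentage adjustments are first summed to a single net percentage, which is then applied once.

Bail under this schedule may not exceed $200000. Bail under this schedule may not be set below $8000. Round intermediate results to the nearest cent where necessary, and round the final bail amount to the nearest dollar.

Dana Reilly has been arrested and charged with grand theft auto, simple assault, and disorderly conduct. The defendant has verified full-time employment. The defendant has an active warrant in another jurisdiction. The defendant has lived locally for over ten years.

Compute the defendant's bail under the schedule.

$136440

Base amounts from the schedule: grand theft auto $96700; simple assault $7400; disorderly conduct $3250.
Stacking rule: highest base plus $8500 per additional charge. Highest is grand theft auto at $96700; 2 additional charges → +$17000. Combined base = $113700.
Net percentage adjustment: −35% +60% −5% = +20%. $113700 × 1.2 = $136440.
$136440 is within the $200000 maximum.
$136440 is at or above the $8000 minimum.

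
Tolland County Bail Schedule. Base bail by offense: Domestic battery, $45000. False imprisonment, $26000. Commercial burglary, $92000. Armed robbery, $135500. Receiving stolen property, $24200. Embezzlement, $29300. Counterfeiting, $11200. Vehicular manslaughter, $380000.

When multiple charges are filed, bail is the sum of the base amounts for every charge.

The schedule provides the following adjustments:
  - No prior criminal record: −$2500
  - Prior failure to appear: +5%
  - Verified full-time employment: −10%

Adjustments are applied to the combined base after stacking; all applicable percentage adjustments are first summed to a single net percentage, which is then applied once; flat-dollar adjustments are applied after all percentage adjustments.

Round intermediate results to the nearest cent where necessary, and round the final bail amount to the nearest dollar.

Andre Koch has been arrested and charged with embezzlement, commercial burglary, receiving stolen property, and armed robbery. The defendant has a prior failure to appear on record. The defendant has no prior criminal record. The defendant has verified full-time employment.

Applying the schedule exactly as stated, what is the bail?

$264450

Base amounts from the schedule: embezzlement $29300; commercial burglary $92000; receiving stolen property $24200; armed robbery $135500.
Stacking rule: sum of all bases. $29300 + $92000 + $24200 + $135500 = $281000.
Net percentage adjustment: +5% −10% = −5%. $281000 × 0.95 = $266950.
No prior criminal record (−$2500 flat): $266950 − $2500 = $264450.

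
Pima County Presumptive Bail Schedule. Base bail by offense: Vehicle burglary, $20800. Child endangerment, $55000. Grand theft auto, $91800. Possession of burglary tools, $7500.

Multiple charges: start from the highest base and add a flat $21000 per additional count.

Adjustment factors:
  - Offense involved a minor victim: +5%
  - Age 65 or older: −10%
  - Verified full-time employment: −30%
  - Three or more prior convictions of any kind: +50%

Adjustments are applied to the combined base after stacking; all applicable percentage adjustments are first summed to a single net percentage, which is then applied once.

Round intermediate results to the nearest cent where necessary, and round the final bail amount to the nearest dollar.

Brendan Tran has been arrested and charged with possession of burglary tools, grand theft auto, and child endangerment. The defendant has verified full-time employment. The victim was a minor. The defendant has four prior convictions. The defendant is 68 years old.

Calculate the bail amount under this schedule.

$153870

Base amounts from the schedule: possession of burglary tools $7500; grand theft auto $91800; child endangerment $55000.
Stacking rule: highest base plus $21000 per additional charge. Highest is grand theft auto at $91800; 2 additional charges → +$42000. Combined base = $133800.
Net percentage adjustment: +5% −10% −30% +50% = +15%. $133800 × 1.15 = $153870.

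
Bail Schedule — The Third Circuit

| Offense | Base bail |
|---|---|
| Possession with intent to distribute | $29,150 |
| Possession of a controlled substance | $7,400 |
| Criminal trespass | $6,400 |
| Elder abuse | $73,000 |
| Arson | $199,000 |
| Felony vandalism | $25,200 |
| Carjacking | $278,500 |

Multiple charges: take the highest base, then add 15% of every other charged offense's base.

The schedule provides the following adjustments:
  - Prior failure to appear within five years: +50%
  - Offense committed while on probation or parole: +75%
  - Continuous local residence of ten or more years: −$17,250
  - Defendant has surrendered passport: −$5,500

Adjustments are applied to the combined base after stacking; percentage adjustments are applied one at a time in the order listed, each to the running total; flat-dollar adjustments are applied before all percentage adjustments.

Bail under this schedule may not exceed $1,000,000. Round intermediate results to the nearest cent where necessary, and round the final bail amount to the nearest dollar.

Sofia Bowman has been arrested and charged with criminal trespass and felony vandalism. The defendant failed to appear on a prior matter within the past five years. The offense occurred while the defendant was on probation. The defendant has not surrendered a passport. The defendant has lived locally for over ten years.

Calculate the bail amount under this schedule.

Base amounts from the schedule: criminal trespass $6,400; felony vandalism $25,200.
Stacking rule: highest base plus 15% of each additional charge. Highest is felony vandalism at $25,200. Additional: $6,400 × 15% = $960. Combined base = $25,200 + $960 = $26,160.
Continuous local residence of ten or more years (−$17,250 flat): $26,160 − $17,250 = $8,910.
Prior failure to appear within five years (+50%): $8,910 × 1.5 = $13,365.
Offense committed while on probation or parole (+75%): $13,365 × 1.75 = $23,388.75.
$23,388.75 is within the $1,000,000 maximum.
Rounded to the nearest dollar: $23,389.

$23,389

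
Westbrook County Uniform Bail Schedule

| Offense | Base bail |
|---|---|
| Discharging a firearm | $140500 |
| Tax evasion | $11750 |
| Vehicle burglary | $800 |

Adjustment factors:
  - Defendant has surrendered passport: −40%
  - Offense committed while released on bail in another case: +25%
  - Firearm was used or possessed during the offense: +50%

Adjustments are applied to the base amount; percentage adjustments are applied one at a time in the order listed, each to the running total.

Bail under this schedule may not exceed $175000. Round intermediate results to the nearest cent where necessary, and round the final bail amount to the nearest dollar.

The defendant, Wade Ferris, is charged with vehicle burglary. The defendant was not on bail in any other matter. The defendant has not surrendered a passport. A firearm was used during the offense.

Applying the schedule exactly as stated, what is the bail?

$1200

Base amounts from the schedule: vehicle burglary $800.
Single charge. Combined base = $800.
Firearm was used or possessed during the offense (+50%): $800 × 1.5 = $1200.
$1200 is within the $175000 maximum.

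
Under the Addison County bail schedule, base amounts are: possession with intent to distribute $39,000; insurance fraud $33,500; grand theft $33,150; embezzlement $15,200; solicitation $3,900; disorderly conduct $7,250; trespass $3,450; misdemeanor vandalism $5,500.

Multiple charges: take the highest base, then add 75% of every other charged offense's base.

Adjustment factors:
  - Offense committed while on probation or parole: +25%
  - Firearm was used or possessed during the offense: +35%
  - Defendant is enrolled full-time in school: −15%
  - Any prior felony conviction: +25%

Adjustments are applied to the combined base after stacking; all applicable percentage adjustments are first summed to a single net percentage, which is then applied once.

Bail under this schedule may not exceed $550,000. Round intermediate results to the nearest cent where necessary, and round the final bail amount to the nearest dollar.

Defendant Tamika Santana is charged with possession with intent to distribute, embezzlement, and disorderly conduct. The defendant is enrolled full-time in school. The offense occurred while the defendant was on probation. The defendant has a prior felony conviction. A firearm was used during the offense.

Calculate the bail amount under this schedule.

$94,924

Base amounts from the schedule: possession with intent to distribute $39,000; embezzlement $15,200; disorderly conduct $7,250.
Stacking rule: highest base plus 75% of each additional charge. Highest is possession with intent to distribute at $39,000. Additional: $15,200 × 75% = $11,400; $7,250 × 75% = $5,437.50. Combined base = $39,000 + $16,837.50 = $55,837.50.
Net percentage adjustment: +25% +35% −15% +25% = +70%. $55,837.50 × 1.7 = $94,923.75.
$94,923.75 is within the $550,000 maximum.
Rounded to the nearest dollar: $94,924.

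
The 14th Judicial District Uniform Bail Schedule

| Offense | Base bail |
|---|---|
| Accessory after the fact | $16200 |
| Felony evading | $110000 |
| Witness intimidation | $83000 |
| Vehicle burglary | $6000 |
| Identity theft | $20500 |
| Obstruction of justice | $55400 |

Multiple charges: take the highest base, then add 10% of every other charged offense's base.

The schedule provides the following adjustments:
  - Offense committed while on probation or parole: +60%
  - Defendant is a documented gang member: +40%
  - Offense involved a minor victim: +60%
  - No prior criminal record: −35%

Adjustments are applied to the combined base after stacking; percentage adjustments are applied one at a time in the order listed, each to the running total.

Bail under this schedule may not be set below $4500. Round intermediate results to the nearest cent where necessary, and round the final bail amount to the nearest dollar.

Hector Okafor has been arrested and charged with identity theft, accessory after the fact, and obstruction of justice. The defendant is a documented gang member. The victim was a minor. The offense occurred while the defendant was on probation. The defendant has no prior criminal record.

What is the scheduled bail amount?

Base amounts from the schedule: identity theft $20500; accessory after the fact $16200; obstruction of justice $55400.
Stacking rule: highest base plus 10% of each additional charge. Highest is obstruction of justice at $55400. Additional: $20500 × 10% = $2050; $16200 × 10% = $1620. Combined base = $55400 + $3670 = $59070.
Offense committed while on probation or parole (+60%): $59070 × 1.6 = $94512.
Defendant is a documented gang member (+40%): $94512 × 1.4 = $132316.80.
Offense involved a minor victim (+60%): $132316.80 × 1.6 = $211706.88.
No prior criminal record (−35%): $211706.88 × 0.65 = $137609.47.
$137609.47 is at or above the $4500 minimum.
Rounded to the nearest dollar: $137609.

$137609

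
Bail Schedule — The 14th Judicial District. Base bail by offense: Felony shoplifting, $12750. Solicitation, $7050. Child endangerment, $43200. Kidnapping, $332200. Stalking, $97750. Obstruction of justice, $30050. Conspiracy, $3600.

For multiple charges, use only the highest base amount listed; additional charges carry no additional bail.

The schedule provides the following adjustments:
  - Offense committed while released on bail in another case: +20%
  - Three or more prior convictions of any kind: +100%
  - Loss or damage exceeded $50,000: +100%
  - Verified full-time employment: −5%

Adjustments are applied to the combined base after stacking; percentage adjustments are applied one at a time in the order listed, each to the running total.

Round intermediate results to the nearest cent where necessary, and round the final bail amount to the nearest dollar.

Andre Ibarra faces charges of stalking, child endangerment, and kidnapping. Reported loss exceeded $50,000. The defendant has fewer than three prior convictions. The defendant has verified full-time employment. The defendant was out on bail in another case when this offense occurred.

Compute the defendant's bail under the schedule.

Base amounts from the schedule: stalking $97750; child endangerment $43200; kidnapping $332200.
Stacking rule: use the highest base only. Highest is kidnapping at $332200. Combined base = $332200.
Offense committed while released on bail in another case (+20%): $332200 × 1.2 = $398640.
Loss or damage exceeded $50,000 (+100%): $398640 × 2 = $797280.
Verified full-time employment (−5%): $797280 × 0.95 = $757416.

$757416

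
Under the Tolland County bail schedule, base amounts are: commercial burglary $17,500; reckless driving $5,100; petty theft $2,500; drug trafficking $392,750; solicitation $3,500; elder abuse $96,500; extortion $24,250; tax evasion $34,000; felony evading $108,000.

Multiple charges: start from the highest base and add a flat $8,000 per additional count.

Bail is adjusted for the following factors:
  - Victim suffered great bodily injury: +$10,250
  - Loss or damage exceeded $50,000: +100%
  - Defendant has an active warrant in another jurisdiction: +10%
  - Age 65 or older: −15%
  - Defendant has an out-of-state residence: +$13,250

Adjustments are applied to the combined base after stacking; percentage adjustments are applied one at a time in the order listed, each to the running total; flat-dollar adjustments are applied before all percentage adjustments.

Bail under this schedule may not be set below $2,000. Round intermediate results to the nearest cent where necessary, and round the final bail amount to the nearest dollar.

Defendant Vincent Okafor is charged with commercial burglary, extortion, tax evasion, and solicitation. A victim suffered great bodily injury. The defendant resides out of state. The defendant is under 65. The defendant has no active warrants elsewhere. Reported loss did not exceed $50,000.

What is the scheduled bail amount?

Base amounts from the schedule: commercial burglary $17,500; extortion $24,250; tax evasion $34,000; solicitation $3,500.
Stacking rule: highest base plus $8,000 per additional charge. Highest is tax evasion at $34,000; 3 additional charges → +$24,000. Combined base = $58,000.
Victim suffered great bodily injury (+$10,250 flat): $58,000 + $10,250 = $68,250.
Defendant has an out-of-state residence (+$13,250 flat): $68,250 + $13,250 = $81,500.
$81,500 is at or above the $2,000 minimum.

$81,500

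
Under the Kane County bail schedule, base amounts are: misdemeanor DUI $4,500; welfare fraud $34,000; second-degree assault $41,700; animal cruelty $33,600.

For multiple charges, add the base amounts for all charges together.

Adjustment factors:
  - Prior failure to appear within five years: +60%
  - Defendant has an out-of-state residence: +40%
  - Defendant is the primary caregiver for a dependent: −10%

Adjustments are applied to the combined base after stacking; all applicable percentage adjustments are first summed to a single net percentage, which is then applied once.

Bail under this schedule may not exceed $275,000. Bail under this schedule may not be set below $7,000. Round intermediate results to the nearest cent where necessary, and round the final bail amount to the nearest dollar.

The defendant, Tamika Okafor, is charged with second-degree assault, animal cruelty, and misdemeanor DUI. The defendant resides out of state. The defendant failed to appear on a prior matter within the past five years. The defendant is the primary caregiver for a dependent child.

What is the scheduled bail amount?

Base amounts from the schedule: second-degree assault $41,700; animal cruelty $33,600; misdemeanor DUI $4,500.
Stacking rule: sum of all bases. $41,700 + $33,600 + $4,500 = $79,800.
Net percentage adjustment: +60% +40% −10% = +90%. $79,800 × 1.9 = $151,620.
$151,620 is within the $275,000 maximum.
$151,620 is at or above the $7,000 minimum.

$151,620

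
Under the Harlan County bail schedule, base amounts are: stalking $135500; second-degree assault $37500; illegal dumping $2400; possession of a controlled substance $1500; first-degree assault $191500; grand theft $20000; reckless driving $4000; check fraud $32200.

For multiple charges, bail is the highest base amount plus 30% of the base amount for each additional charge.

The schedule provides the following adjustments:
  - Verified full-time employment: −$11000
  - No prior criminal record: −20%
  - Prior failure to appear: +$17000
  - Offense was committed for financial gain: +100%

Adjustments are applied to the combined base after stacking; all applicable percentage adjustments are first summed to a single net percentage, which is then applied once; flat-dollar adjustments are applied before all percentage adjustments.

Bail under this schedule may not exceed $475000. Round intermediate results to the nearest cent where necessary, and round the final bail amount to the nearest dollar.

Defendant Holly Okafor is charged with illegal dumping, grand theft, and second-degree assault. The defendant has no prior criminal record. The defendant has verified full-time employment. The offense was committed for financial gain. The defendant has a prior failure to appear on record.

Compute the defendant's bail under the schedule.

Base amounts from the schedule: illegal dumping $2400; grand theft $20000; second-degree assault $37500.
Stacking rule: highest base plus 30% of each additional charge. Highest is second-degree assault at $37500. Additional: $2400 × 30% = $720; $20000 × 30% = $6000. Combined base = $37500 + $6720 = $44220.
Verified full-time employment (−$11000 flat): $44220 − $11000 = $33220.
Prior failure to appear (+$17000 flat): $33220 + $17000 = $50220.
Net percentage adjustment: −20% +100% = +80%. $50220 × 1.8 = $90396.
$90396 is within the $475000 maximum.

$90396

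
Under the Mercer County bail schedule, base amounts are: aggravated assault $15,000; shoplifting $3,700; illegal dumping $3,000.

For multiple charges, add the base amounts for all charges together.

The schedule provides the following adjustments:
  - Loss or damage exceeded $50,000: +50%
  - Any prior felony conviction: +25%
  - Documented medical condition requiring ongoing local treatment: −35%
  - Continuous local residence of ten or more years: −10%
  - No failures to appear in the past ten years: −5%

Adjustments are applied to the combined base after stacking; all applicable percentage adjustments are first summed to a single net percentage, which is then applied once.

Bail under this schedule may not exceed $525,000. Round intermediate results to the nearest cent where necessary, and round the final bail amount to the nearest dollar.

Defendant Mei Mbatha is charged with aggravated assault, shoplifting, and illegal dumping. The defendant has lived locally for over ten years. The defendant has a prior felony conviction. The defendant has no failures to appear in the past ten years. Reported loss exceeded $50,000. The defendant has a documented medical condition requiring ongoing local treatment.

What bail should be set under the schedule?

Base amounts from the schedule: aggravated assault $15,000; shoplifting $3,700; illegal dumping $3,000.
Stacking rule: sum of all bases. $15,000 + $3,700 + $3,000 = $21,700.
Net percentage adjustment: +50% +25% −35% −10% −5% = +25%. $21,700 × 1.25 = $27,125.
$27,125 is within the $525,000 maximum.

$27,125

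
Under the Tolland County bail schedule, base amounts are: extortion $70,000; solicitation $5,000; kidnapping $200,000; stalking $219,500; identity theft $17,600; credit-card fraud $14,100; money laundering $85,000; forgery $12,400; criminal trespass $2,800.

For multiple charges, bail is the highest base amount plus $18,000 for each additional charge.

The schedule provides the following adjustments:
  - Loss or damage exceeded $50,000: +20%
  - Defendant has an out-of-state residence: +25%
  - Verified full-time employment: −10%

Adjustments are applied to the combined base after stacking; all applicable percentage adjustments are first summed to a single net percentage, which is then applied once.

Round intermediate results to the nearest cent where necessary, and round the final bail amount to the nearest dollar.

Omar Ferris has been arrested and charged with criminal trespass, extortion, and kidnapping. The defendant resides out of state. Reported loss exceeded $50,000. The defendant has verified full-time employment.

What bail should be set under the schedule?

Base amounts from the schedule: criminal trespass $2,800; extortion $70,000; kidnapping $200,000.
Stacking rule: highest base plus $18,000 per additional charge. Highest is kidnapping at $200,000; 2 additional charges → +$36,000. Combined base = $236,000.
Net percentage adjustment: +20% +25% −10% = +35%. $236,000 × 1.35 = $318,600.

$318,600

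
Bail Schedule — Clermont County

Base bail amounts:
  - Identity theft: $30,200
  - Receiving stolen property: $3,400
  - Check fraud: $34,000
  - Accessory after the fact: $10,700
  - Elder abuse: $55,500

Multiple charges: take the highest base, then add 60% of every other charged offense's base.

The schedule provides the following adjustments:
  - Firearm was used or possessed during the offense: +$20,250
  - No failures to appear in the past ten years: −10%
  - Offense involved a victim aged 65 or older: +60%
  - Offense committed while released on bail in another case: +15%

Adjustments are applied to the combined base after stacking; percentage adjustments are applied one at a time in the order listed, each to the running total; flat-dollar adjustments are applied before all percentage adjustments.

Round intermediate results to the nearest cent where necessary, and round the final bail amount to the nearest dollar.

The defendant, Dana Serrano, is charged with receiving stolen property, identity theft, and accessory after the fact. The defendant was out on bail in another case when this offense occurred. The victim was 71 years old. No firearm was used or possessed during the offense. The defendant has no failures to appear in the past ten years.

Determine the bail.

$64,021

Base amounts from the schedule: receiving stolen property $3,400; identity theft $30,200; accessory after the fact $10,700.
Stacking rule: highest base plus 60% of each additional charge. Highest is identity theft at $30,200. Additional: $3,400 × 60% = $2,040; $10,700 × 60% = $6,420. Combined base = $30,200 + $8,460 = $38,660.
No failures to appear in the past ten years (−10%): $38,660 × 0.9 = $34,794.
Offense involved a victim aged 65 or older (+60%): $34,794 × 1.6 = $55,670.40.
Offense committed while released on bail in another case (+15%): $55,670.40 × 1.15 = $64,020.96.
Rounded to the nearest dollar: $64,021.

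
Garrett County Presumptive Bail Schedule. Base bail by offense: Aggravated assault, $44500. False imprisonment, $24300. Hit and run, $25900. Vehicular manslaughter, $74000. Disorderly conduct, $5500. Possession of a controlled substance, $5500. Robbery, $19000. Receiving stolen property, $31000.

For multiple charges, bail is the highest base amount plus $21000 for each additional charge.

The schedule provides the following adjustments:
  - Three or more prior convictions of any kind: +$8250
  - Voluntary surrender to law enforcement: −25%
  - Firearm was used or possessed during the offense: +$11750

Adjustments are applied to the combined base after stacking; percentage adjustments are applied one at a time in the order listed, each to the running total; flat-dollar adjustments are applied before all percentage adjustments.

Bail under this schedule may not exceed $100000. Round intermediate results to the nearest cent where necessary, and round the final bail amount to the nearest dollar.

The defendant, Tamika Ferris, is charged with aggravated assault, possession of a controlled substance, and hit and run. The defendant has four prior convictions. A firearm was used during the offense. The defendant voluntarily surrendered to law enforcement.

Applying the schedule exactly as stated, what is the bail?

Base amounts from the schedule: aggravated assault $44500; possession of a controlled substance $5500; hit and run $25900.
Stacking rule: highest base plus $21000 per additional charge. Highest is aggravated assault at $44500; 2 additional charges → +$42000. Combined base = $86500.
Three or more prior convictions of any kind (+$8250 flat): $86500 + $8250 = $94750.
Firearm was used or possessed during the offense (+$11750 flat): $94750 + $11750 = $106500.
Voluntary surrender to law enforcement (−25%): $106500 × 0.75 = $79875.
$79875 is within the $100000 maximum.

$79875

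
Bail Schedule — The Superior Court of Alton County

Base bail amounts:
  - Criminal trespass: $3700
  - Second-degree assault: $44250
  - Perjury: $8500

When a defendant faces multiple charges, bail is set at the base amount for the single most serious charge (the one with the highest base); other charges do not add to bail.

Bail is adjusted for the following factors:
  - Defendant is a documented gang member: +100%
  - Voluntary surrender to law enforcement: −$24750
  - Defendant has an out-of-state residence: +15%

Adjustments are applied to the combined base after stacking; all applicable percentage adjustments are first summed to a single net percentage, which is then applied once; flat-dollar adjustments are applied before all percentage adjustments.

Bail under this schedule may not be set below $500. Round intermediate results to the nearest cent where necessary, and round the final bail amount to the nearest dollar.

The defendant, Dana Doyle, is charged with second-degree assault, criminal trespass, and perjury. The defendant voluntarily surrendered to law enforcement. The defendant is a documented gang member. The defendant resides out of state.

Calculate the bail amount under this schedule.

$41925

Base amounts from the schedule: second-degree assault $44250; criminal trespass $3700; perjury $8500.
Stacking rule: use the highest base only. Highest is second-degree assault at $44250. Combined base = $44250.
Voluntary surrender to law enforcement (−$24750 flat): $44250 − $24750 = $19500.
Net percentage adjustment: +100% +15% = +115%. $19500 × 2.15 = $41925.
$41925 is at or above the $500 minimum.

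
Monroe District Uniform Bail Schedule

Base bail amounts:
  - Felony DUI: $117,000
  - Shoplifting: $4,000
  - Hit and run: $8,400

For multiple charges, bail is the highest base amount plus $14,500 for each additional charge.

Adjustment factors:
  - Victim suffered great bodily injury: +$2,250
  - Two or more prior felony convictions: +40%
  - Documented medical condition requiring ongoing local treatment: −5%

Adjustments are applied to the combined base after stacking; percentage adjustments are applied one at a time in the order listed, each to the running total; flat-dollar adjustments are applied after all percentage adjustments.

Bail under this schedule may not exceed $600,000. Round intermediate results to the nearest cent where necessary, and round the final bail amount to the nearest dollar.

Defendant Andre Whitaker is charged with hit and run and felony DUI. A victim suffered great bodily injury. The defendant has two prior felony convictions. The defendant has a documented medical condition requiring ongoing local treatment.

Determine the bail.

Base amounts from the schedule: hit and run $8,400; felony DUI $117,000.
Stacking rule: highest base plus $14,500 per additional charge. Highest is felony DUI at $117,000; 1 additional charge → +$14,500. Combined base = $131,500.
Two or more prior felony convictions (+40%): $131,500 × 1.4 = $184,100.
Documented medical condition requiring ongoing local treatment (−5%): $184,100 × 0.95 = $174,895.
Victim suffered great bodily injury (+$2,250 flat): $174,895 + $2,250 = $177,145.
$177,145 is within the $600,000 maximum.

$177,145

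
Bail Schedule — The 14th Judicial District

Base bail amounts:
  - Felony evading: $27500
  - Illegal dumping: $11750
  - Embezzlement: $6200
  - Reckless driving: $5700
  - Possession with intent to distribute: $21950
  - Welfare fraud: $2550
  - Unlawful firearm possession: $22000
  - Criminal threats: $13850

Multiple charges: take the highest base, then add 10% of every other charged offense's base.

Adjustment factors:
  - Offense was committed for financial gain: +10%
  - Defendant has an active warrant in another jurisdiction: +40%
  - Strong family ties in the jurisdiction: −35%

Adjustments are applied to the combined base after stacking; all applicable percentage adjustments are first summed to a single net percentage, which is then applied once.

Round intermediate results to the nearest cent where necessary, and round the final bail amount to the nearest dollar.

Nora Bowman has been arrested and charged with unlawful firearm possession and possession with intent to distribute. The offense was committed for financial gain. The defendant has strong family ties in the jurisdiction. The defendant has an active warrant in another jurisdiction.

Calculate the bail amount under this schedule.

Base amounts from the schedule: unlawful firearm possession $22000; possession with intent to distribute $21950.
Stacking rule: highest base plus 10% of each additional charge. Highest is unlawful firearm possession at $22000. Additional: $21950 × 10% = $2195. Combined base = $22000 + $2195 = $24195.
Net percentage adjustment: +10% +40% −35% = +15%. $24195 × 1.15 = $27824.25.
Rounded to the nearest dollar: $27824.

$27824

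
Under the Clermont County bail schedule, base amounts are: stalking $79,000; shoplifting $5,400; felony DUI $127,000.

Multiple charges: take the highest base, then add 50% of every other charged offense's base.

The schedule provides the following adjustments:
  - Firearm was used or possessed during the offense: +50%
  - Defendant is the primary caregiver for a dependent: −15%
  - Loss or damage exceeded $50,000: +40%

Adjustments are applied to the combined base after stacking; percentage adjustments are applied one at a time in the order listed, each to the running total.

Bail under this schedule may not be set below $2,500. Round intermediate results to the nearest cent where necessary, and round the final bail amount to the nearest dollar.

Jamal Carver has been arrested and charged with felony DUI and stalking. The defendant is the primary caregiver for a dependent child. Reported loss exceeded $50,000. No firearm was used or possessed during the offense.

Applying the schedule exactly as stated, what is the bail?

Base amounts from the schedule: felony DUI $127,000; stalking $79,000.
Stacking rule: highest base plus 50% of each additional charge. Highest is felony DUI at $127,000. Additional: $79,000 × 50% = $39,500. Combined base = $127,000 + $39,500 = $166,500.
Defendant is the primary caregiver for a dependent (−15%): $166,500 × 0.85 = $141,525.
Loss or damage exceeded $50,000 (+40%): $141,525 × 1.4 = $198,135.
$198,135 is at or above the $2,500 minimum.

$198,135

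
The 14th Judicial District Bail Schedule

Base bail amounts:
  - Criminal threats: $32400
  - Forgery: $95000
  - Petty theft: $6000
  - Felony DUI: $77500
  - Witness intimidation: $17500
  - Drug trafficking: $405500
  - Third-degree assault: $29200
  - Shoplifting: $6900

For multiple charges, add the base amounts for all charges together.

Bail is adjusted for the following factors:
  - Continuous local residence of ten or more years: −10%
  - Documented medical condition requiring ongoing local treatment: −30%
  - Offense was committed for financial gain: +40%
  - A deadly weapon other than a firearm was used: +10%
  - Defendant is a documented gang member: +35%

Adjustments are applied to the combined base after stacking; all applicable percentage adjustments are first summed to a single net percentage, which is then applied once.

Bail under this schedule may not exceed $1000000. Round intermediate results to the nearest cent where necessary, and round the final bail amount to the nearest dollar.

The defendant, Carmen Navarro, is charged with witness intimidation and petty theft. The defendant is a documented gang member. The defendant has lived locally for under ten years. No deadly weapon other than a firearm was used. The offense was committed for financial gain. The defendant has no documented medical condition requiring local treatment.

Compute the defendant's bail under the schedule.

$41125

Base amounts from the schedule: witness intimidation $17500; petty theft $6000.
Stacking rule: sum of all bases. $17500 + $6000 = $23500.
Net percentage adjustment: +40% +35% = +75%. $23500 × 1.75 = $41125.
$41125 is within the $1000000 maximum.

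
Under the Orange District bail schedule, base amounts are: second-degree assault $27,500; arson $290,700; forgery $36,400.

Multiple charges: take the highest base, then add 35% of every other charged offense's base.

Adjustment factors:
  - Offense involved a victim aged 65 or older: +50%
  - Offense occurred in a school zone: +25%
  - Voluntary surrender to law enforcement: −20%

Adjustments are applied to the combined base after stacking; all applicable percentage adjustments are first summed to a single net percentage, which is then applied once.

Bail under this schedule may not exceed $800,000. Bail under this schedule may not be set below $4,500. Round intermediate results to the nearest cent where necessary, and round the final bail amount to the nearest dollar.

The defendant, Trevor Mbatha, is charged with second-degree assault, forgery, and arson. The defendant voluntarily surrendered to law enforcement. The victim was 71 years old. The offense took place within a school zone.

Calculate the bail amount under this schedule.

$485,251

Base amounts from the schedule: second-degree assault $27,500; forgery $36,400; arson $290,700.
Stacking rule: highest base plus 35% of each additional charge. Highest is arson at $290,700. Additional: $27,500 × 35% = $9,625; $36,400 × 35% = $12,740. Combined base = $290,700 + $22,365 = $313,065.
Net percentage adjustment: +50% +25% −20% = +55%. $313,065 × 1.55 = $485,250.75.
$485,250.75 is within the $800,000 maximum.
$485,250.75 is at or above the $4,500 minimum.
Rounded to the nearest dollar: $485,251.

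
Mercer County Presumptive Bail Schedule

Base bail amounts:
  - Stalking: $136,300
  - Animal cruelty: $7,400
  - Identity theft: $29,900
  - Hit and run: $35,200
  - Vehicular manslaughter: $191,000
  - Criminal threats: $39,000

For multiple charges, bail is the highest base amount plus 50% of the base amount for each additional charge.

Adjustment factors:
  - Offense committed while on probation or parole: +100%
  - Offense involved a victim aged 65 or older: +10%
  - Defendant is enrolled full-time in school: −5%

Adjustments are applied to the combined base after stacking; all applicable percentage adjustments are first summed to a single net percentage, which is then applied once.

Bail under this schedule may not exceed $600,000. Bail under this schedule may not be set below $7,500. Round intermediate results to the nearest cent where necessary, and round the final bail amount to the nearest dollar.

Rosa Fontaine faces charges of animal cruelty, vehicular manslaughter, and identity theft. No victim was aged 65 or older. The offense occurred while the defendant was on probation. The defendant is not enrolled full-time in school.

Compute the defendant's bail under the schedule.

$419,300

Base amounts from the schedule: animal cruelty $7,400; vehicular manslaughter $191,000; identity theft $29,900.
Stacking rule: highest base plus 50% of each additional charge. Highest is vehicular manslaughter at $191,000. Additional: $7,400 × 50% = $3,700; $29,900 × 50% = $14,950. Combined base = $191,000 + $18,650 = $209,650.
Offense committed while on probation or parole (+100%): $209,650 × 2 = $419,300.
$419,300 is within the $600,000 maximum.
$419,300 is at or above the $7,500 minimum.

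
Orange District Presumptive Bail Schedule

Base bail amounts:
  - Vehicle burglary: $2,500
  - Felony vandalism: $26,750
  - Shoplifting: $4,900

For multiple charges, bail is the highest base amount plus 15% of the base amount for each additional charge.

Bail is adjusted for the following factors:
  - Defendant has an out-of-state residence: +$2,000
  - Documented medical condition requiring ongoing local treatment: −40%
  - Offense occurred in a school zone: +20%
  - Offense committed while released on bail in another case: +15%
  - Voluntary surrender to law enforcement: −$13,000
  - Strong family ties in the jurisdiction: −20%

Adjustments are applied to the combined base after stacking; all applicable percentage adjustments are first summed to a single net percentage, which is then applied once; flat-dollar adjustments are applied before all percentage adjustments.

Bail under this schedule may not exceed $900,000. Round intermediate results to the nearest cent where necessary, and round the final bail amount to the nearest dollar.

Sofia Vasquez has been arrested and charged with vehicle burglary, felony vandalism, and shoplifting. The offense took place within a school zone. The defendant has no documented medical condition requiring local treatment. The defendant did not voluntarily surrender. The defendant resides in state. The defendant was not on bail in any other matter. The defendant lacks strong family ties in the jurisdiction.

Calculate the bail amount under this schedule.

Base amounts from the schedule: vehicle burglary $2,500; felony vandalism $26,750; shoplifting $4,900.
Stacking rule: highest base plus 15% of each additional charge. Highest is felony vandalism at $26,750. Additional: $2,500 × 15% = $375; $4,900 × 15% = $735. Combined base = $26,750 + $1,110 = $27,860.
Offense occurred in a school zone (+20%): $27,860 × 1.2 = $33,432.
$33,432 is within the $900,000 maximum.

$33,432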